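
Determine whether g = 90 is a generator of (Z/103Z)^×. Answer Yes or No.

φ(103) = 103 − 1 = 102 = 2 · 3 · 17.
Test 90^(102/q) mod 103 for each prime factor q of 102:
90^51 ≡ 102 (mod 103)  [q = 2: ≢ 1 ✓]
90^34 ≡ 1 (mod 103)  [q = 3: ≡ 1 ✗]
90^6 ≡ 23 (mod 103)  [q = 17: ≢ 1 ✓]
90^34 ≡ 1 shows ord(90) | 34, strictly less than φ(103); not a primitive root.

No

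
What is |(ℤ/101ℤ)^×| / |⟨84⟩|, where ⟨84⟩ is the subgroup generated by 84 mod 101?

20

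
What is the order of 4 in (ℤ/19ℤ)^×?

Since 4 ∈ (Z/19Z)^×, its order divides φ(19) = 19 − 1 = 18 = 2 · 3^2.
Divisors of 18: 1, 2, 3, 6, 9, 18.
Evaluate successive powers at the divisors of 18:
4^1 ≡ 4
4^2 ≡ 16
4^3 ≡ 7
4^6 ≡ 11
4^9 ≡ 1
So ord_19(4) = 9.

9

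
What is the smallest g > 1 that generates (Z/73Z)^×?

φ(73) = 73 − 1 = 72 = 2^3 · 3^2.
Test candidates g = 2, 3, … against the prime factors q ∈ {2, 3} of φ(73): g is a generator iff g^(72/q) ≢ 1 for every such q.
g = 2: 2^36 ≡ 1 — hits 1, so not a primitive root.
g = 3: 3^36 ≡ 1 — hits 1, so not a primitive root.
g = 4: 4^36 ≡ 1 — hits 1, so not a primitive root.
g = 5: 5^36 ≡ 72; 5^24 ≡ 8 — none is 1, so 5 is a primitive root.
So 5 is the smallest generator of (Z/73Z)^×.

5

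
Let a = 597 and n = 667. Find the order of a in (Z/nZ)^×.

4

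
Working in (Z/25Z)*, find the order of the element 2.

The order of 2 must divide φ(25) = φ(5^2) = 5·(5−1) = 20 = 2^2 · 5.
Divisors of 20: 1, 2, 4, 5, 10, 20.
Compute 2^d (mod 25) for the divisors d until we hit 1:
2^1 ≡ 2 (mod 25)
2^2 ≡ 4 (mod 25)
2^4 ≡ 16 (mod 25)
2^5 ≡ 7 (mod 25)
2^10 ≡ 24 (mod 25)
2^20 ≡ 1 (mod 25) ✓
Hence ord(2) = 20.

20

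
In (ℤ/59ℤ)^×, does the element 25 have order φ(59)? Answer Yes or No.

No

φ(59) = 59 − 1 = 58 = 2 · 29.
Test 25^(58/q) mod 59 for each prime factor q of 58:
25^29 ≡ 1 (mod 59)  [q = 2: ≡ 1 ✗]
25^2 ≡ 35 (mod 59)  [q = 29: ≢ 1 ✓]
The check at q = 2 fails, so 25 generates a proper subgroup.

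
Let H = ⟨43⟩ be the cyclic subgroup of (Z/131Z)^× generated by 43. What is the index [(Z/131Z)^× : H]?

2

By Lagrange's theorem, ord_131(43) divides φ(131) = 131 − 1 = 130 = 2 · 5 · 13.
Divisors of 130: 1, 2, 5, 10, 13, 26, 65, 130.
Compute 43^d (mod 131) for the divisors d until we hit 1:
43^1 ≡ 43 (mod 131)
43^2 ≡ 15 (mod 131)
43^5 ≡ 112 (mod 131)
43^10 ≡ 99 (mod 131)
43^13 ≡ 58 (mod 131)
43^26 ≡ 89 (mod 131)
43^65 ≡ 1 (mod 131) ✓
Thus |⟨43⟩| = ord(43) = 65.
The index is φ(131) / ord(43) = 130 / 65 = 2.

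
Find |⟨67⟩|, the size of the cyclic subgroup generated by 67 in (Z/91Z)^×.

Since 67 ∈ (Z/91Z)^×, its order divides φ(91) = φ(7·13) = (7−1)·(13−1) = 6·12 = 72 = 2^3 · 3^2.
Divisors of 72: 1, 2, 3, 4, 6, 8, 9, 12, 18, 24, 36, 72.
Evaluate successive powers at the divisors of 72:
67^1 ≡ 67 (mod 91)
67^2 ≡ 30 (mod 91)
67^3 ≡ 8 (mod 91)
67^4 ≡ 81 (mod 91)
67^6 ≡ 64 (mod 91)
67^8 ≡ 9 (mod 91)
67^9 ≡ 57 (mod 91)
67^12 ≡ 1 (mod 91) ✓
Hence ord(67) = 12.

12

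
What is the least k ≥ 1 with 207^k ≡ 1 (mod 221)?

16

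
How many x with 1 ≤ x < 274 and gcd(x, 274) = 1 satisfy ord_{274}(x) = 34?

φ(274) = φ(2)·φ(137) = 1·136 = 136 = 2^3 · 17.
(Z/274Z)^× is cyclic (|G| = 136); a cyclic group of order m has exactly φ(d) elements of each order d | m, and none otherwise.
34 = 2 · 17 divides 136, and φ(34) = 16.

16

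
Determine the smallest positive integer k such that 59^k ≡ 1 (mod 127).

18

The order of 59 must divide φ(127) = 127 − 1 = 126 = 2 · 3^2 · 7.
Divisors of 126: 1, 2, 3, 6, 7, 9, 14, 18, 21, 42, 63, 126.
Compute 59^d (mod 127) for the divisors d until we hit 1:
59^1 ≡ 59 (mod 127)
59^2 ≡ 52 (mod 127)
59^3 ≡ 20 (mod 127)
59^6 ≡ 19 (mod 127)
59^7 ≡ 105 (mod 127)
59^9 ≡ 126 (mod 127)
59^14 ≡ 103 (mod 127)
59^18 ≡ 1 (mod 127) ✓
Therefore the multiplicative order of 59 modulo 127 is 18.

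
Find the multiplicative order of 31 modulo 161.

66

The order of 31 must divide φ(161) = φ(7·23) = (7−1)·(23−1) = 6·22 = 132 = 2^2 · 3 · 11.
Divisors of 132: 1, 2, 3, 4, 6, 11, 12, 22, 33, 44, 66, 132.
Evaluate successive powers at the divisors of 132:
31^1 ≡ 31 (mod 161)
31^2 ≡ 156 (mod 161)
31^3 ≡ 6 (mod 161)
31^4 ≡ 25 (mod 161)
31^6 ≡ 36 (mod 161)
31^11 ≡ 47 (mod 161)
31^12 ≡ 8 (mod 161)
31^22 ≡ 116 (mod 161)
31^33 ≡ 139 (mod 161)
31^44 ≡ 93 (mod 161)
31^66 ≡ 1 (mod 161) ✓
The smallest such exponent is 66, so the order of 31 is 66.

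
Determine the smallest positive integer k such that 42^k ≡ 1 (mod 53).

ord(42) | φ(53) = 53 − 1 = 52 = 2^2 · 13.
Divisors of 52: 1, 2, 4, 13, 26, 52.
Compute 42^d (mod 53) for the divisors d until we hit 1:
42^1 ≡ 42 (mod 53)
42^2 ≡ 15 (mod 53)
42^4 ≡ 13 (mod 53)
42^13 ≡ 1 (mod 53) ✓
So ord_53(42) = 13.

13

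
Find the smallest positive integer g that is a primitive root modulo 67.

2

φ(67) = 67 − 1 = 66 = 2 · 3 · 11.
g is a primitive root iff g^(66/q) ≢ 1 (mod 67) for each prime q ∈ {2, 3, 11}.
g = 2: 2^33 ≡ 66; 2^22 ≡ 37; 2^6 ≡ 64 — none is 1, so 2 is a primitive root.
Hence the least primitive root of 67 is 2.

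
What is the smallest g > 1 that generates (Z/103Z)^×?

φ(103) = 103 − 1 = 102 = 2 · 3 · 17.
g is a primitive root iff g^(102/q) ≢ 1 (mod 103) for each prime q ∈ {2, 3, 17}.
g = 2: 2^51 ≡ 1 — hits 1, so not a primitive root.
g = 3: 3^51 ≡ 102; 3^34 ≡ 1 — hits 1, so not a primitive root.
g = 4: 4^51 ≡ 1 — hits 1, so not a primitive root.
g = 5: 5^51 ≡ 102; 5^34 ≡ 56; 5^6 ≡ 72 — none is 1, so 5 is a primitive root.
Hence the least primitive root of 103 is 5.

5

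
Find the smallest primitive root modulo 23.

φ(23) = 23 − 1 = 22 = 2 · 11.
Test candidates g = 2, 3, … against the prime factors q ∈ {2, 11} of φ(23): g is a generator iff g^(22/q) ≢ 1 for every such q.
g = 2: 2^11 ≡ 1 — hits 1, so not a primitive root.
g = 3: 3^11 ≡ 1 — hits 1, so not a primitive root.
g = 4: 4^11 ≡ 1 — hits 1, so not a primitive root.
g = 5: 5^11 ≡ 22; 5^2 ≡ 2 — none is 1, so 5 is a primitive root.
Hence the least primitive root of 23 is 5.

5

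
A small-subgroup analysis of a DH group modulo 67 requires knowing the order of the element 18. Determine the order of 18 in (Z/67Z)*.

ord(18) | φ(67) = 67 − 1 = 66 = 2 · 3 · 11.
Divisors of 66: 1, 2, 3, 6, 11, 22, 33, 66.
Test each divisor d:
18^1 ≡ 18 (mod 67)
18^2 ≡ 56 (mod 67)
18^3 ≡ 3 (mod 67)
18^6 ≡ 9 (mod 67)
18^11 ≡ 38 (mod 67)
18^22 ≡ 37 (mod 67)
18^33 ≡ 66 (mod 67)
18^66 ≡ 1 (mod 67) ✓
So ord_67(18) = 66.

66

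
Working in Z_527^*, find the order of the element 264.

By Lagrange's theorem, ord_527(264) divides φ(527) = φ(17·31) = (17−1)·(31−1) = 16·30 = 480 = 2^5 · 3 · 5.
Divisors of 480: 1, 2, 3, 4, 5, 6, 8, 10, 12, 15, 16, 20, 24, 30, 32, 40, 48, 60, 80, 96, 120, 160, 240, 480.
Evaluate successive powers at the divisors of 480:
264^1 ≡ 264 (mod 527)
264^2 ≡ 132 (mod 527)
264^3 ≡ 66 (mod 527)
264^4 ≡ 33 (mod 527)
264^5 ≡ 280 (mod 527)
264^6 ≡ 140 (mod 527)
264^8 ≡ 35 (mod 527)
264^10 ≡ 404 (mod 527)
264^12 ≡ 101 (mod 527)
264^15 ≡ 342 (mod 527)
264^16 ≡ 171 (mod 527)
264^20 ≡ 373 (mod 527)
264^24 ≡ 188 (mod 527)
264^30 ≡ 497 (mod 527)
264^32 ≡ 256 (mod 527)
264^40 ≡ 1 (mod 527) ✓
The smallest such exponent is 40, so the order of 264 is 40.

40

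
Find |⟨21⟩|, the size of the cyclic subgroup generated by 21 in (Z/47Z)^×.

23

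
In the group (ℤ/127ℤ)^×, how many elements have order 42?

φ(127) = 127 − 1 = 126 = 2 · 3^2 · 7.
In a cyclic group of order 126, there are φ(d) elements of order d for each divisor d of 126, and zero for non-divisors.
42 = 2 · 3 · 7 divides 126, and φ(42) = 12.

12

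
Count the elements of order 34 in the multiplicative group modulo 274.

16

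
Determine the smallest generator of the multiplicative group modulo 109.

6

φ(109) = 109 − 1 = 108 = 2^2 · 3^3.
g is a primitive root iff g^(108/q) ≢ 1 (mod 109) for each prime q ∈ {2, 3}.
g = 2: 2^54 ≡ 108; 2^36 ≡ 1 — hits 1, so not a primitive root.
g = 3: 3^54 ≡ 1 — hits 1, so not a primitive root.
g = 4: 4^54 ≡ 1 — hits 1, so not a primitive root.
g = 5: 5^54 ≡ 1 — hits 1, so not a primitive root.
g = 6: 6^54 ≡ 108; 6^36 ≡ 63 — none is 1, so 6 is a primitive root.
Hence the least primitive root of 109 is 6.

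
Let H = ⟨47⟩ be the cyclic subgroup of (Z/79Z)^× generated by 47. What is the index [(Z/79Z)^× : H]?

1

The order of 47 must divide φ(79) = 79 − 1 = 78 = 2 · 3 · 13.
Divisors of 78: 1, 2, 3, 6, 13, 26, 39, 78.
Evaluate successive powers at the divisors of 78:
47^1 ≡ 47
47^2 ≡ 76
47^3 ≡ 17
47^6 ≡ 52
47^13 ≡ 56
47^26 ≡ 55
47^39 ≡ 78
47^78 ≡ 1
Thus |⟨47⟩| = ord(47) = 78.
[(Z/79Z)^× : ⟨47⟩] = 78/78 = 1.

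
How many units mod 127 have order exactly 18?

6

φ(127) = 127 − 1 = 126 = 2 · 3^2 · 7.
(Z/127Z)^× is cyclic (|G| = 126); a cyclic group of order m has exactly φ(d) elements of each order d | m, and none otherwise.
18 = 2 · 3^2 divides 126, and φ(18) = 6.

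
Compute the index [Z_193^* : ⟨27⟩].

12

Since 27 ∈ (Z/193Z)^×, its order divides φ(193) = 193 − 1 = 192 = 2^6 · 3.
Divisors of 192: 1, 2, 3, 4, 6, 8, 12, 16, 24, 32, 48, 64, 96, 192.
Compute 27^d (mod 193) for the divisors d until we hit 1:
27^1 ≡ 27 (mod 193)
27^2 ≡ 150 (mod 193)
27^3 ≡ 190 (mod 193)
27^4 ≡ 112 (mod 193)
27^6 ≡ 9 (mod 193)
27^8 ≡ 192 (mod 193)
27^12 ≡ 81 (mod 193)
27^16 ≡ 1 (mod 193) ✓
Thus |⟨27⟩| = ord(27) = 16.
The index is φ(193) / ord(27) = 192 / 16 = 12.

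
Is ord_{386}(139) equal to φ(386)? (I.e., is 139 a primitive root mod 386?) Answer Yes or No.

No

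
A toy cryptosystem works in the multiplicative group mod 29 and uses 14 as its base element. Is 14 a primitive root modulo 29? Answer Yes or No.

φ(29) = 29 − 1 = 28 = 2^2 · 7.
It suffices to check that the order of 14 is not a proper divisor of 28: compute 14^(28/q) for q ∈ {2, 7}.
14^14 ≡ 28 (mod 29)  [q = 2: ≢ 1 ✓]
14^4 ≡ 20 (mod 29)  [q = 7: ≢ 1 ✓]
All checks pass, so 14 has order 28 and is a primitive root modulo 29.

Yes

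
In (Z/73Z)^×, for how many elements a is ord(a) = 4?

2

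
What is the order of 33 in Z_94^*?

46

Since 33 ∈ (Z/94Z)^×, its order divides φ(94) = φ(2)·φ(47) = 1·46 = 46 = 2 · 23.
Divisors of 46: 1, 2, 23, 46.
Check 33^d mod 94 for each divisor in increasing order:
33^1 ≡ 33 (mod 94)
33^2 ≡ 55 (mod 94)
33^23 ≡ 93 (mod 94)
33^46 ≡ 1 (mod 94) ✓
Hence ord(33) = 46.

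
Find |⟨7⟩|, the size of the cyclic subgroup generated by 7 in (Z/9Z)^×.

3

By Lagrange's theorem, ord_9(7) divides φ(9) = φ(3^2) = 3·(3−1) = 6 = 2 · 3.
Divisors of 6: 1, 2, 3, 6.
Compute 7^d (mod 9) for the divisors d until we hit 1:
7^1 ≡ 7 (mod 9)
7^2 ≡ 4 (mod 9)
7^3 ≡ 1 (mod 9) ✓
Hence ord(7) = 3.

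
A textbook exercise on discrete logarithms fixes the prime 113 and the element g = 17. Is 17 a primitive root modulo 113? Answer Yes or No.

Yes

φ(113) = 113 − 1 = 112 = 2^4 · 7.
17 is a primitive root mod 113 iff 17^(φ(113)/q) ≢ 1 for every prime q | φ(113), i.e. q ∈ {2, 7}.
17^56 ≡ 112 (mod 113)  [q = 2: ≢ 1 ✓]
17^16 ≡ 109 (mod 113)  [q = 7: ≢ 1 ✓]
Every test exponent gives a nontrivial residue, hence 17 generates the full group.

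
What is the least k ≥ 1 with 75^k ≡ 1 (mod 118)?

By Lagrange's theorem, ord_118(75) divides φ(118) = φ(2)·φ(59) = 1·58 = 58 = 2 · 29.
Divisors of 58: 1, 2, 29, 58.
Compute 75^d (mod 118) for the divisors d until we hit 1:
75^1 ≡ 75 (mod 118)
75^2 ≡ 79 (mod 118)
75^29 ≡ 1 (mod 118) ✓
Hence ord(75) = 29.

29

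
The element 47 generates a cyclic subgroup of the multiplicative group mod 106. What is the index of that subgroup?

ord(47) | φ(106) = φ(2)·φ(53) = 1·52 = 52 = 2^2 · 13.
Divisors of 52: 1, 2, 4, 13, 26, 52.
Evaluate successive powers at the divisors of 52:
47^1 ≡ 47 (mod 106)
47^2 ≡ 89 (mod 106)
47^4 ≡ 77 (mod 106)
47^13 ≡ 1 (mod 106) ✓
So ord_106(47) = 13, hence |⟨47⟩| = 13.
Index = |(Z/106Z)^×| / |⟨47⟩| = 52 / 13 = 4.

4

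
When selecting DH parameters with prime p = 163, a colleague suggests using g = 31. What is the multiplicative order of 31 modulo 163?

54

The order of 31 must divide φ(163) = 163 − 1 = 162 = 2 · 3^4.
Divisors of 162: 1, 2, 3, 6, 9, 18, 27, 54, 81, 162.
Evaluate successive powers at the divisors of 162:
31^1 ≡ 31 (mod 163)
31^2 ≡ 146 (mod 163)
31^3 ≡ 125 (mod 163)
31^6 ≡ 140 (mod 163)
31^9 ≡ 59 (mod 163)
31^18 ≡ 58 (mod 163)
31^27 ≡ 162 (mod 163)
31^54 ≡ 1 (mod 163) ✓
The smallest such exponent is 54, so the order of 31 is 54.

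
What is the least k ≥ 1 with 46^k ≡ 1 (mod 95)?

The order of 46 must divide φ(95) = φ(5·19) = (5−1)·(19−1) = 4·18 = 72 = 2^3 · 3^2.
Divisors of 72: 1, 2, 3, 4, 6, 8, 9, 12, 18, 24, 36, 72.
Check 46^d mod 95 for each divisor in increasing order:
46^1 ≡ 46
46^2 ≡ 26
46^3 ≡ 56
46^4 ≡ 11
46^6 ≡ 1
Therefore the multiplicative order of 46 modulo 95 is 6.

6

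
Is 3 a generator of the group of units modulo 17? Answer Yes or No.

Yes

φ(17) = 17 − 1 = 16 = 2^4.
Test 3^(16/q) mod 17 for each prime factor q of 16:
3^8 ≡ 16 (mod 17)  [q = 2: ≢ 1 ✓]
Every test exponent gives a nontrivial residue, hence 3 generates the full group.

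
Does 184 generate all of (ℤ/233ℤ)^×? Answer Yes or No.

No

φ(233) = 233 − 1 = 232 = 2^3 · 29.
It suffices to check that the order of 184 is not a proper divisor of 232: compute 184^(232/q) for q ∈ {2, 29}.
184^116 ≡ 1 (mod 233)  [q = 2: ≡ 1 ✗]
184^8 ≡ 2 (mod 233)  [q = 29: ≢ 1 ✓]
Since 184^116 ≡ 1, the order of 184 divides 116 < 232, so 184 is not a primitive root.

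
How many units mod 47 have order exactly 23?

φ(47) = 47 − 1 = 46 = 2 · 23.
Since (Z/47Z)^× is cyclic of order 46, the number of elements of order d is φ(d) when d | 46 and 0 otherwise.
23 | 46, and φ(23) = 23 − 1 = 22.

22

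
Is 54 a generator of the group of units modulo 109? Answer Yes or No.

No

φ(109) = 109 − 1 = 108 = 2^2 · 3^3.
An element g generates (Z/109Z)^× iff g^(108/q) ≢ 1 (mod 109) for each prime q ∈ {2, 3}.
54^54 ≡ 108 (mod 109)  [q = 2: ≢ 1 ✓]
54^36 ≡ 1 (mod 109)  [q = 3: ≡ 1 ✗]
Since 54^36 ≡ 1, the order of 54 divides 36 < 108, so 54 is not a primitive root.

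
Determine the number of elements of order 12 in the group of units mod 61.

φ(61) = 61 − 1 = 60 = 2^2 · 3 · 5.
(Z/61Z)^× is cyclic (|G| = 60); a cyclic group of order m has exactly φ(d) elements of each order d | m, and none otherwise.
12 = 2^2 · 3 divides 60, and φ(12) = 4.

4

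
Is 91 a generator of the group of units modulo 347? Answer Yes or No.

Yes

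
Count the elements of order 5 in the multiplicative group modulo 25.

4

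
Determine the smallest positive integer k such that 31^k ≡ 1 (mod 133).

6

By Lagrange's theorem, ord_133(31) divides φ(133) = φ(7·19) = (7−1)·(19−1) = 6·18 = 108 = 2^2 · 3^3.
Divisors of 108: 1, 2, 3, 4, 6, 9, 12, 18, 27, 36, 54, 108.
Compute 31^d (mod 133) for the divisors d until we hit 1:
31^1 ≡ 31 (mod 133)
31^2 ≡ 30 (mod 133)
31^3 ≡ 132 (mod 133)
31^4 ≡ 102 (mod 133)
31^6 ≡ 1 (mod 133) ✓
The smallest such exponent is 6, so the order of 31 is 6.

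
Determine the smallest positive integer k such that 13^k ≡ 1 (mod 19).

18

By Lagrange's theorem, ord_19(13) divides φ(19) = 19 − 1 = 18 = 2 · 3^2.
Divisors of 18: 1, 2, 3, 6, 9, 18.
Evaluate successive powers at the divisors of 18:
13^1 ≡ 13 (mod 19)
13^2 ≡ 17 (mod 19)
13^3 ≡ 12 (mod 19)
13^6 ≡ 11 (mod 19)
13^9 ≡ 18 (mod 19)
13^18 ≡ 1 (mod 19) ✓
The smallest such exponent is 18, so the order of 13 is 18.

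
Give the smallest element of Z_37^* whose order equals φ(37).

2

φ(37) = 37 − 1 = 36 = 2^2 · 3^2.
g is a primitive root iff g^(36/q) ≢ 1 (mod 37) for each prime q ∈ {2, 3}.
g = 2: 2^18 ≡ 36; 2^12 ≡ 26 — none is 1, so 2 is a primitive root.
So 2 is the smallest generator of (Z/37Z)^×.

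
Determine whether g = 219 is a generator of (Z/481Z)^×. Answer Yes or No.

481 = 13 · 37 is a product of two distinct odd primes, so (Z/481Z)^× ≅ (Z/13Z)^× × (Z/37Z)^× is not cyclic.
No primitive root modulo 481 exists; in particular 219 is not one.

No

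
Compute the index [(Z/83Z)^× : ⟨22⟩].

By Lagrange's theorem, ord_83(22) divides φ(83) = 83 − 1 = 82 = 2 · 41.
Divisors of 82: 1, 2, 41, 82.
Check 22^d mod 83 for each divisor in increasing order:
22^1 ≡ 22 (mod 83)
22^2 ≡ 69 (mod 83)
22^41 ≡ 82 (mod 83)
22^82 ≡ 1 (mod 83) ✓
The order of 22 is 82, so the subgroup it generates has 82 elements.
Index = |(Z/83Z)^×| / |⟨22⟩| = 82 / 82 = 1.

1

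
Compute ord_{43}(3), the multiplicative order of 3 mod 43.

42

Since 3 ∈ (Z/43Z)^×, its order divides φ(43) = 43 − 1 = 42 = 2 · 3 · 7.
Divisors of 42: 1, 2, 3, 6, 7, 14, 21, 42.
Evaluate successive powers at the divisors of 42:
3^1 ≡ 3
3^2 ≡ 9
3^3 ≡ 27
3^6 ≡ 41
3^7 ≡ 37
3^14 ≡ 36
3^21 ≡ 42
3^42 ≡ 1
Hence ord(3) = 42.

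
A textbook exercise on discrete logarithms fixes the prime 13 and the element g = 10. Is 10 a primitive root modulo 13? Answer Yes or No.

No

φ(13) = 13 − 1 = 12 = 2^2 · 3.
An element g generates (Z/13Z)^× iff g^(12/q) ≢ 1 (mod 13) for each prime q ∈ {2, 3}.
10^6 ≡ 1 (mod 13)  [q = 2: ≡ 1 ✗]
10^4 ≡ 3 (mod 13)  [q = 3: ≢ 1 ✓]
The check at q = 2 fails, so 10 generates a proper subgroup.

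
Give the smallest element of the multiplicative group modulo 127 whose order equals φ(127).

3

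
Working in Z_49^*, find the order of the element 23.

21

By Lagrange's theorem, ord_49(23) divides φ(49) = φ(7^2) = 7·(7−1) = 42 = 2 · 3 · 7.
Divisors of 42: 1, 2, 3, 6, 7, 14, 21, 42.
Test each divisor d:
23^1 ≡ 23
23^2 ≡ 39
23^3 ≡ 15
23^6 ≡ 29
23^7 ≡ 30
23^14 ≡ 18
23^21 ≡ 1
The smallest such exponent is 21, so the order of 23 is 21.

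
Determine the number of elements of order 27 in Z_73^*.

0

φ(73) = 73 − 1 = 72 = 2^3 · 3^2.
(Z/73Z)^× is cyclic (|G| = 72); a cyclic group of order m has exactly φ(d) elements of each order d | m, and none otherwise.
27 does not divide 72, so no element of (Z/73Z)^× has order 27.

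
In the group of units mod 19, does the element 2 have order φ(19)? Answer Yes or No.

φ(19) = 19 − 1 = 18 = 2 · 3^2.
It suffices to check that the order of 2 is not a proper divisor of 18: compute 2^(18/q) for q ∈ {2, 3}.
2^9 ≡ 18 (mod 19)  [q = 2: ≢ 1 ✓]
2^6 ≡ 7 (mod 19)  [q = 3: ≢ 1 ✓]
All checks pass, so 2 has order 18 and is a primitive root modulo 19.

Yes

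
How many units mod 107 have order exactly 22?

0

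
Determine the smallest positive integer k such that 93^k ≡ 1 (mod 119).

24

Since 93 ∈ (Z/119Z)^×, its order divides φ(119) = φ(7·17) = (7−1)·(17−1) = 6·16 = 96 = 2^5 · 3.
Divisors of 96: 1, 2, 3, 4, 6, 8, 12, 16, 24, 32, 48, 96.
Evaluate successive powers at the divisors of 96:
93^1 ≡ 93
93^2 ≡ 81
93^3 ≡ 36
93^4 ≡ 16
93^6 ≡ 106
93^8 ≡ 18
93^12 ≡ 50
93^16 ≡ 86
93^24 ≡ 1
So ord_119(93) = 24.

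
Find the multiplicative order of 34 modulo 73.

72

ord(34) | φ(73) = 73 − 1 = 72 = 2^3 · 3^2.
Divisors of 72: 1, 2, 3, 4, 6, 8, 9, 12, 18, 24, 36, 72.
Check 34^d mod 73 for each divisor in increasing order:
34^1 ≡ 34
34^2 ≡ 61
34^3 ≡ 30
34^4 ≡ 71
34^6 ≡ 24
34^8 ≡ 4
34^9 ≡ 63
34^12 ≡ 65
34^18 ≡ 27
34^24 ≡ 64
34^36 ≡ 72
34^72 ≡ 1
The smallest such exponent is 72, so the order of 34 is 72.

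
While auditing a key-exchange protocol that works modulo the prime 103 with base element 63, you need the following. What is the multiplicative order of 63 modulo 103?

ord(63) | φ(103) = 103 − 1 = 102 = 2 · 3 · 17.
Divisors of 102: 1, 2, 3, 6, 17, 34, 51, 102.
Check 63^d mod 103 for each divisor in increasing order:
63^1 ≡ 63
63^2 ≡ 55
63^3 ≡ 66
63^6 ≡ 30
63^17 ≡ 46
63^34 ≡ 56
63^51 ≡ 1
The smallest such exponent is 51, so the order of 63 is 51.

51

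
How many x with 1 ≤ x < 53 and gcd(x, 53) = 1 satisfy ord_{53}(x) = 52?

φ(53) = 53 − 1 = 52 = 2^2 · 13.
Since (Z/53Z)^× is cyclic of order 52, the number of elements of order d is φ(d) when d | 52 and 0 otherwise.
52 = 2^2 · 13 divides 52, and φ(52) = 24.

24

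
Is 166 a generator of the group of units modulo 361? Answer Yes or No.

φ(361) = φ(19^2) = 19·(19−1) = 342 = 2 · 3^2 · 19.
An element g generates (Z/361Z)^× iff g^(342/q) ≢ 1 (mod 361) for each prime q ∈ {2, 3, 19}.
166^171 ≡ 360 (mod 361)  [q = 2: ≢ 1 ✓]
166^114 ≡ 292 (mod 361)  [q = 3: ≢ 1 ✓]
166^18 ≡ 191 (mod 361)  [q = 19: ≢ 1 ✓]
Every test exponent gives a nontrivial residue, hence 166 generates the full group.

Yes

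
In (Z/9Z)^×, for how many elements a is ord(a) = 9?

0

φ(9) = φ(3^2) = 3·(3−1) = 6 = 2 · 3.
In a cyclic group of order 6, there are φ(d) elements of order d for each divisor d of 6, and zero for non-divisors.
Since 9 ∤ 6, the count is 0.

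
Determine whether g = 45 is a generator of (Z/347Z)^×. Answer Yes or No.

Yes

φ(347) = 347 − 1 = 346 = 2 · 173.
45 is a primitive root mod 347 iff 45^(φ(347)/q) ≢ 1 for every prime q | φ(347), i.e. q ∈ {2, 173}.
45^173 ≡ 346 (mod 347)  [q = 2: ≢ 1 ✓]
45^2 ≡ 290 (mod 347)  [q = 173: ≢ 1 ✓]
None equal 1, so ord_347(45) = 346: 45 is a primitive root.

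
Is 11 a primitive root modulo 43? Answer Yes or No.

No

φ(43) = 43 − 1 = 42 = 2 · 3 · 7.
It suffices to check that the order of 11 is not a proper divisor of 42: compute 11^(42/q) for q ∈ {2, 3, 7}.
11^21 ≡ 1 (mod 43)  [q = 2: ≡ 1 ✗]
11^14 ≡ 1 (mod 43)  [q = 3: ≡ 1 ✗]
11^6 ≡ 4 (mod 43)  [q = 7: ≢ 1 ✓]
Since 11^21 ≡ 1, the order of 11 divides 21 < 42, so 11 is not a primitive root.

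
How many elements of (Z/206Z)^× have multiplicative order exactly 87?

φ(206) = φ(2)·φ(103) = 1·102 = 102 = 2 · 3 · 17.
(Z/206Z)^× is cyclic (|G| = 102); a cyclic group of order m has exactly φ(d) elements of each order d | m, and none otherwise.
87 does not divide 102, so no element of (Z/206Z)^× has order 87.

0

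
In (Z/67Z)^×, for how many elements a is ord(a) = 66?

20

φ(67) = 67 − 1 = 66 = 2 · 3 · 11.
Since (Z/67Z)^× is cyclic of order 66, the number of elements of order d is φ(d) when d | 66 and 0 otherwise.
66 = 2 · 3 · 11 divides 66, and φ(66) = 20.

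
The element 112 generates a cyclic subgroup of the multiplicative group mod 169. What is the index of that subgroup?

3

Since 112 ∈ (Z/169Z)^×, its order divides φ(169) = φ(13^2) = 13·(13−1) = 156 = 2^2 · 3 · 13.
Divisors of 156: 1, 2, 3, 4, 6, 12, 13, 26, 39, 52, 78, 156.
Test each divisor d:
112^1 ≡ 112 (mod 169)
112^2 ≡ 38 (mod 169)
112^3 ≡ 31 (mod 169)
112^4 ≡ 92 (mod 169)
112^6 ≡ 116 (mod 169)
112^12 ≡ 105 (mod 169)
112^13 ≡ 99 (mod 169)
112^26 ≡ 168 (mod 169)
112^39 ≡ 70 (mod 169)
112^52 ≡ 1 (mod 169) ✓
The order of 112 is 52, so the subgroup it generates has 52 elements.
[(Z/169Z)^× : ⟨112⟩] = 156/52 = 3.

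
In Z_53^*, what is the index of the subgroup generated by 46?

ord(46) | φ(53) = 53 − 1 = 52 = 2^2 · 13.
Divisors of 52: 1, 2, 4, 13, 26, 52.
Check 46^d mod 53 for each divisor in increasing order:
46^1 ≡ 46 (mod 53)
46^2 ≡ 49 (mod 53)
46^4 ≡ 16 (mod 53)
46^13 ≡ 1 (mod 53) ✓
Thus |⟨46⟩| = ord(46) = 13.
The index is φ(53) / ord(46) = 52 / 13 = 4.

4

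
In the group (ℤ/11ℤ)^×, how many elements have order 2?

1

φ(11) = 11 − 1 = 10 = 2 · 5.
In a cyclic group of order 10, there are φ(d) elements of order d for each divisor d of 10, and zero for non-divisors.
2 | 10, and φ(2) = 2 − 1 = 1.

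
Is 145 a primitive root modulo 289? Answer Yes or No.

φ(289) = φ(17^2) = 17·(17−1) = 272 = 2^4 · 17.
An element g generates (Z/289Z)^× iff g^(272/q) ≢ 1 (mod 289) for each prime q ∈ {2, 17}.
145^136 ≡ 1 (mod 289)  [q = 2: ≡ 1 ✗]
145^16 ≡ 69 (mod 289)  [q = 17: ≢ 1 ✓]
Since 145^136 ≡ 1, the order of 145 divides 136 < 272, so 145 is not a primitive root.

No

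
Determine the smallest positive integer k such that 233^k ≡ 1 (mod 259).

6

Since 233 ∈ (Z/259Z)^×, its order divides φ(259) = φ(7·37) = (7−1)·(37−1) = 6·36 = 216 = 2^3 · 3^3.
Divisors of 216: 1, 2, 3, 4, 6, 8, 9, 12, 18, 24, 27, 36, 54, 72, 108, 216.
Test each divisor d:
233^1 ≡ 233 (mod 259)
233^2 ≡ 158 (mod 259)
233^3 ≡ 36 (mod 259)
233^4 ≡ 100 (mod 259)
233^6 ≡ 1 (mod 259) ✓
So ord_259(233) = 6.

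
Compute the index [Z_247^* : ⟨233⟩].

12

By Lagrange's theorem, ord_247(233) divides φ(247) = φ(13·19) = (13−1)·(19−1) = 12·18 = 216 = 2^3 · 3^3.
Divisors of 216: 1, 2, 3, 4, 6, 8, 9, 12, 18, 24, 27, 36, 54, 72, 108, 216.
Evaluate successive powers at the divisors of 216:
233^1 ≡ 233 (mod 247)
233^2 ≡ 196 (mod 247)
233^3 ≡ 220 (mod 247)
233^4 ≡ 131 (mod 247)
233^6 ≡ 235 (mod 247)
233^8 ≡ 118 (mod 247)
233^9 ≡ 77 (mod 247)
233^12 ≡ 144 (mod 247)
233^18 ≡ 1 (mod 247) ✓
The order of 233 is 18, so the subgroup it generates has 18 elements.
Index = |(Z/247Z)^×| / |⟨233⟩| = 216 / 18 = 12.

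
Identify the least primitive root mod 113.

φ(113) = 113 − 1 = 112 = 2^4 · 7.
Test candidates g = 2, 3, … against the prime factors q ∈ {2, 7} of φ(113): g is a generator iff g^(112/q) ≢ 1 for every such q.
g = 2: 2^56 ≡ 1 — hits 1, so not a primitive root.
g = 3: 3^56 ≡ 112; 3^16 ≡ 49 — none is 1, so 3 is a primitive root.
The smallest primitive root modulo 113 is 3.

3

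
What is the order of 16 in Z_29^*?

7

The order of 16 must divide φ(29) = 29 − 1 = 28 = 2^2 · 7.
Divisors of 28: 1, 2, 4, 7, 14, 28.
Compute 16^d (mod 29) for the divisors d until we hit 1:
16^1 ≡ 16 (mod 29)
16^2 ≡ 24 (mod 29)
16^4 ≡ 25 (mod 29)
16^7 ≡ 1 (mod 29) ✓
So ord_29(16) = 7.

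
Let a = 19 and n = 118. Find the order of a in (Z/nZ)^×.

29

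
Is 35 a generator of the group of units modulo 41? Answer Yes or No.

φ(41) = 41 − 1 = 40 = 2^3 · 5.
Test 35^(40/q) mod 41 for each prime factor q of 40:
35^20 ≡ 40 (mod 41)  [q = 2: ≢ 1 ✓]
35^8 ≡ 10 (mod 41)  [q = 5: ≢ 1 ✓]
None equal 1, so ord_41(35) = 40: 35 is a primitive root.

Yes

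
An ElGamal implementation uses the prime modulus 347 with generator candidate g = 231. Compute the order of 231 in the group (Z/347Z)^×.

346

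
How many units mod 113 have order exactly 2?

1

φ(113) = 113 − 1 = 112 = 2^4 · 7.
Since (Z/113Z)^× is cyclic of order 112, the number of elements of order d is φ(d) when d | 112 and 0 otherwise.
2 | 112, and φ(2) = 2 − 1 = 1.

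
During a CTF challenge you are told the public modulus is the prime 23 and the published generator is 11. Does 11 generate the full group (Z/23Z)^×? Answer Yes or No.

Yes

φ(23) = 23 − 1 = 22 = 2 · 11.
11 is a primitive root mod 23 iff 11^(φ(23)/q) ≢ 1 for every prime q | φ(23), i.e. q ∈ {2, 11}.
11^11 ≡ 22 (mod 23)  [q = 2: ≢ 1 ✓]
11^2 ≡ 6 (mod 23)  [q = 11: ≢ 1 ✓]
All checks pass, so 11 has order 22 and is a primitive root modulo 23.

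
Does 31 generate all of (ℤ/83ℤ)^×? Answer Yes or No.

φ(83) = 83 − 1 = 82 = 2 · 41.
It suffices to check that the order of 31 is not a proper divisor of 82: compute 31^(82/q) for q ∈ {2, 41}.
31^41 ≡ 1 (mod 83)  [q = 2: ≡ 1 ✗]
31^2 ≡ 48 (mod 83)  [q = 41: ≢ 1 ✓]
The check at q = 2 fails, so 31 generates a proper subgroup.

No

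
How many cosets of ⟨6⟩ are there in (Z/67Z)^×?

2

Since 6 ∈ (Z/67Z)^×, its order divides φ(67) = 67 − 1 = 66 = 2 · 3 · 11.
Divisors of 66: 1, 2, 3, 6, 11, 22, 33, 66.
Check 6^d mod 67 for each divisor in increasing order:
6^1 ≡ 6
6^2 ≡ 36
6^3 ≡ 15
6^6 ≡ 24
6^11 ≡ 29
6^22 ≡ 37
6^33 ≡ 1
Thus |⟨6⟩| = ord(6) = 33.
[(Z/67Z)^× : ⟨6⟩] = 66/33 = 2.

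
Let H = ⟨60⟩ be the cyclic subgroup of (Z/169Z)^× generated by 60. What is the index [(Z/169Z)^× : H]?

ord(60) | φ(169) = φ(13^2) = 13·(13−1) = 156 = 2^2 · 3 · 13.
Divisors of 156: 1, 2, 3, 4, 6, 12, 13, 26, 39, 52, 78, 156.
Test each divisor d:
60^1 ≡ 60 (mod 169)
60^2 ≡ 51 (mod 169)
60^3 ≡ 18 (mod 169)
60^4 ≡ 66 (mod 169)
60^6 ≡ 155 (mod 169)
60^12 ≡ 27 (mod 169)
60^13 ≡ 99 (mod 169)
60^26 ≡ 168 (mod 169)
60^39 ≡ 70 (mod 169)
60^52 ≡ 1 (mod 169) ✓
The order of 60 is 52, so the subgroup it generates has 52 elements.
The index is φ(169) / ord(60) = 156 / 52 = 3.

3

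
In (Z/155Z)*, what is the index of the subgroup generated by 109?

The order of 109 must divide φ(155) = φ(5·31) = (5−1)·(31−1) = 4·30 = 120 = 2^3 · 3 · 5.
Divisors of 120: 1, 2, 3, 4, 5, 6, 8, 10, 12, 15, 20, 24, 30, 40, 60, 120.
Evaluate successive powers at the divisors of 120:
109^1 ≡ 109 (mod 155)
109^2 ≡ 101 (mod 155)
109^3 ≡ 4 (mod 155)
109^4 ≡ 126 (mod 155)
109^5 ≡ 94 (mod 155)
109^6 ≡ 16 (mod 155)
109^8 ≡ 66 (mod 155)
109^10 ≡ 1 (mod 155) ✓
So ord_155(109) = 10, hence |⟨109⟩| = 10.
The index is φ(155) / ord(109) = 120 / 10 = 12.

12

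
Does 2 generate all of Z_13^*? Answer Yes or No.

φ(13) = 13 − 1 = 12 = 2^2 · 3.
An element g generates (Z/13Z)^× iff g^(12/q) ≢ 1 (mod 13) for each prime q ∈ {2, 3}.
2^6 ≡ 12 (mod 13)  [q = 2: ≢ 1 ✓]
2^4 ≡ 3 (mod 13)  [q = 3: ≢ 1 ✓]
Every test exponent gives a nontrivial residue, hence 2 generates the full group.

Yes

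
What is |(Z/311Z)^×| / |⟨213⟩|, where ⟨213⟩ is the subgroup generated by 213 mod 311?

1

ord(213) | φ(311) = 311 − 1 = 310 = 2 · 5 · 31.
Divisors of 310: 1, 2, 5, 10, 31, 62, 155, 310.
Test each divisor d:
213^1 ≡ 213 (mod 311)
213^2 ≡ 274 (mod 311)
213^5 ≡ 190 (mod 311)
213^10 ≡ 24 (mod 311)
213^31 ≡ 275 (mod 311)
213^62 ≡ 52 (mod 311)
213^155 ≡ 310 (mod 311)
213^310 ≡ 1 (mod 311) ✓
So ord_311(213) = 310, hence |⟨213⟩| = 310.
Index = |(Z/311Z)^×| / |⟨213⟩| = 310 / 310 = 1.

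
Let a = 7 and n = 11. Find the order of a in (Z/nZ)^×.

Since 7 ∈ (Z/11Z)^×, its order divides φ(11) = 11 − 1 = 10 = 2 · 5.
Divisors of 10: 1, 2, 5, 10.
Test each divisor d:
7^1 ≡ 7
7^2 ≡ 5
7^5 ≡ 10
7^10 ≡ 1
So ord_11(7) = 10.

10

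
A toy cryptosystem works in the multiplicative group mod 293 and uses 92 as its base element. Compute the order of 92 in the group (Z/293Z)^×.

The order of 92 must divide φ(293) = 293 − 1 = 292 = 2^2 · 73.
Divisors of 292: 1, 2, 4, 73, 146, 292.
Compute 92^d (mod 293) for the divisors d until we hit 1:
92^1 ≡ 92 (mod 293)
92^2 ≡ 260 (mod 293)
92^4 ≡ 210 (mod 293)
92^73 ≡ 138 (mod 293)
92^146 ≡ 292 (mod 293)
92^292 ≡ 1 (mod 293) ✓
Hence ord(92) = 292.

292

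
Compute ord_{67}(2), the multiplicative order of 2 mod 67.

The order of 2 must divide φ(67) = 67 − 1 = 66 = 2 · 3 · 11.
Divisors of 66: 1, 2, 3, 6, 11, 22, 33, 66.
Compute 2^d (mod 67) for the divisors d until we hit 1:
2^1 ≡ 2 (mod 67)
2^2 ≡ 4 (mod 67)
2^3 ≡ 8 (mod 67)
2^6 ≡ 64 (mod 67)
2^11 ≡ 38 (mod 67)
2^22 ≡ 37 (mod 67)
2^33 ≡ 66 (mod 67)
2^66 ≡ 1 (mod 67) ✓
So ord_67(2) = 66.

66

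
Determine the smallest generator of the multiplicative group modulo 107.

2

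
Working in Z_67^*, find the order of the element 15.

Since 15 ∈ (Z/67Z)^×, its order divides φ(67) = 67 − 1 = 66 = 2 · 3 · 11.
Divisors of 66: 1, 2, 3, 6, 11, 22, 33, 66.
Check 15^d mod 67 for each divisor in increasing order:
15^1 ≡ 15
15^2 ≡ 24
15^3 ≡ 25
15^6 ≡ 22
15^11 ≡ 1
The smallest such exponent is 11, so the order of 15 is 11.

11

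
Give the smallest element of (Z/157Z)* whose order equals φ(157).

φ(157) = 157 − 1 = 156 = 2^2 · 3 · 13.
Test candidates g = 2, 3, … against the prime factors q ∈ {2, 3, 13} of φ(157): g is a generator iff g^(156/q) ≢ 1 for every such q.
g = 2: 2^78 ≡ 156; 2^52 ≡ 1 — hits 1, so not a primitive root.
g = 3: 3^78 ≡ 1 — hits 1, so not a primitive root.
g = 4: 4^78 ≡ 1 — hits 1, so not a primitive root.
g = 5: 5^78 ≡ 156; 5^52 ≡ 12; 5^12 ≡ 130 — none is 1, so 5 is a primitive root.
Hence the least primitive root of 157 is 5.

5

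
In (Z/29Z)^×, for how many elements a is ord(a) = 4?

2

φ(29) = 29 − 1 = 28 = 2^2 · 7.
In a cyclic group of order 28, there are φ(d) elements of order d for each divisor d of 28, and zero for non-divisors.
4 = 2^2 divides 28, and φ(4) = 2.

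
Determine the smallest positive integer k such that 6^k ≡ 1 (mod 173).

43

ord(6) | φ(173) = 173 − 1 = 172 = 2^2 · 43.
Divisors of 172: 1, 2, 4, 43, 86, 172.
Compute 6^d (mod 173) for the divisors d until we hit 1:
6^1 ≡ 6 (mod 173)
6^2 ≡ 36 (mod 173)
6^4 ≡ 85 (mod 173)
6^43 ≡ 1 (mod 173) ✓
The smallest such exponent is 43, so the order of 6 is 43.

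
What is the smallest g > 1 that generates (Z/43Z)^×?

3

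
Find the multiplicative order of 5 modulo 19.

9

By Lagrange's theorem, ord_19(5) divides φ(19) = 19 − 1 = 18 = 2 · 3^2.
Divisors of 18: 1, 2, 3, 6, 9, 18.
Test each divisor d:
5^1 ≡ 5 (mod 19)
5^2 ≡ 6 (mod 19)
5^3 ≡ 11 (mod 19)
5^6 ≡ 7 (mod 19)
5^9 ≡ 1 (mod 19) ✓
The smallest such exponent is 9, so the order of 5 is 9.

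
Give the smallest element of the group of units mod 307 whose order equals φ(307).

5

φ(307) = 307 − 1 = 306 = 2 · 3^2 · 17.
g is a primitive root iff g^(306/q) ≢ 1 (mod 307) for each prime q ∈ {2, 3, 17}.
g = 2: 2^153 ≡ 306; 2^102 ≡ 1 — hits 1, so not a primitive root.
g = 3: 3^153 ≡ 306; 3^102 ≡ 1 — hits 1, so not a primitive root.
g = 4: 4^153 ≡ 1 — hits 1, so not a primitive root.
g = 5: 5^153 ≡ 306; 5^102 ≡ 289; 5^18 ≡ 81 — none is 1, so 5 is a primitive root.
So 5 is the smallest generator of (Z/307Z)^×.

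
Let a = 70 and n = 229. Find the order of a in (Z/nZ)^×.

114

Since 70 ∈ (Z/229Z)^×, its order divides φ(229) = 229 − 1 = 228 = 2^2 · 3 · 19.
Divisors of 228: 1, 2, 3, 4, 6, 12, 19, 38, 57, 76, 114, 228.
Evaluate successive powers at the divisors of 228:
70^1 ≡ 70 (mod 229)
70^2 ≡ 91 (mod 229)
70^3 ≡ 187 (mod 229)
70^4 ≡ 37 (mod 229)
70^6 ≡ 161 (mod 229)
70^12 ≡ 44 (mod 229)
70^19 ≡ 95 (mod 229)
70^38 ≡ 94 (mod 229)
70^57 ≡ 228 (mod 229)
70^76 ≡ 134 (mod 229)
70^114 ≡ 1 (mod 229) ✓
Therefore the multiplicative order of 70 modulo 229 is 114.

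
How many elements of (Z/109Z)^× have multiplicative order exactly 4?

φ(109) = 109 − 1 = 108 = 2^2 · 3^3.
Since (Z/109Z)^× is cyclic of order 108, the number of elements of order d is φ(d) when d | 108 and 0 otherwise.
4 = 2^2 divides 108, and φ(4) = 2.

2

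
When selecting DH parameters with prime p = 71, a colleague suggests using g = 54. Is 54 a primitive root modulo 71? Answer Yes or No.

No

φ(71) = 71 − 1 = 70 = 2 · 5 · 7.
It suffices to check that the order of 54 is not a proper divisor of 70: compute 54^(70/q) for q ∈ {2, 5, 7}.
54^35 ≡ 1 (mod 71)  [q = 2: ≡ 1 ✗]
54^14 ≡ 25 (mod 71)  [q = 5: ≢ 1 ✓]
54^10 ≡ 1 (mod 71)  [q = 7: ≡ 1 ✗]
The check at q = 2 fails, so 54 generates a proper subgroup.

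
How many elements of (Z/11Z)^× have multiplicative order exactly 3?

φ(11) = 11 − 1 = 10 = 2 · 5.
(Z/11Z)^× is cyclic (|G| = 10); a cyclic group of order m has exactly φ(d) elements of each order d | m, and none otherwise.
Here 10 is not a multiple of 3, so there are no elements of order 3.

0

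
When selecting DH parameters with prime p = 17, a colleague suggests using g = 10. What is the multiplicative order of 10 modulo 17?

16

By Lagrange's theorem, ord_17(10) divides φ(17) = 17 − 1 = 16 = 2^4.
Divisors of 16: 1, 2, 4, 8, 16.
Compute 10^d (mod 17) for the divisors d until we hit 1:
10^1 ≡ 10 (mod 17)
10^2 ≡ 15 (mod 17)
10^4 ≡ 4 (mod 17)
10^8 ≡ 16 (mod 17)
10^16 ≡ 1 (mod 17) ✓
Hence ord(10) = 16.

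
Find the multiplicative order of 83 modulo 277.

The order of 83 must divide φ(277) = 277 − 1 = 276 = 2^2 · 3 · 23.
Divisors of 276: 1, 2, 3, 4, 6, 12, 23, 46, 69, 92, 138, 276.
Compute 83^d (mod 277) for the divisors d until we hit 1:
83^1 ≡ 83 (mod 277)
83^2 ≡ 241 (mod 277)
83^3 ≡ 59 (mod 277)
83^4 ≡ 188 (mod 277)
83^6 ≡ 157 (mod 277)
83^12 ≡ 273 (mod 277)
83^23 ≡ 117 (mod 277)
83^46 ≡ 116 (mod 277)
83^69 ≡ 276 (mod 277)
83^92 ≡ 160 (mod 277)
83^138 ≡ 1 (mod 277) ✓
So ord_277(83) = 138.

138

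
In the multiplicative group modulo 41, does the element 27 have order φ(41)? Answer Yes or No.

φ(41) = 41 − 1 = 40 = 2^3 · 5.
27 is a primitive root mod 41 iff 27^(φ(41)/q) ≢ 1 for every prime q | φ(41), i.e. q ∈ {2, 5}.
27^20 ≡ 40 (mod 41)  [q = 2: ≢ 1 ✓]
27^8 ≡ 1 (mod 41)  [q = 5: ≡ 1 ✗]
Since 27^8 ≡ 1, the order of 27 divides 8 < 40, so 27 is not a primitive root.

No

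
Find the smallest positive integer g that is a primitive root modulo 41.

6

φ(41) = 41 − 1 = 40 = 2^3 · 5.
Test candidates g = 2, 3, … against the prime factors q ∈ {2, 5} of φ(41): g is a generator iff g^(40/q) ≢ 1 for every such q.
g = 2: 2^20 ≡ 1 — hits 1, so not a primitive root.
g = 3: 3^20 ≡ 40; 3^8 ≡ 1 — hits 1, so not a primitive root.
g = 4: 4^20 ≡ 1 — hits 1, so not a primitive root.
g = 5: 5^20 ≡ 1 — hits 1, so not a primitive root.
g = 6: 6^20 ≡ 40; 6^8 ≡ 10 — none is 1, so 6 is a primitive root.
So 6 is the smallest generator of (Z/41Z)^×.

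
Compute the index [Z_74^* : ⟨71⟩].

The order of 71 must divide φ(74) = φ(2)·φ(37) = 1·36 = 36 = 2^2 · 3^2.
Divisors of 36: 1, 2, 3, 4, 6, 9, 12, 18, 36.
Evaluate successive powers at the divisors of 36:
71^1 ≡ 71 (mod 74)
71^2 ≡ 9 (mod 74)
71^3 ≡ 47 (mod 74)
71^4 ≡ 7 (mod 74)
71^6 ≡ 63 (mod 74)
71^9 ≡ 1 (mod 74) ✓
So ord_74(71) = 9, hence |⟨71⟩| = 9.
Index = |(Z/74Z)^×| / |⟨71⟩| = 36 / 9 = 4.

4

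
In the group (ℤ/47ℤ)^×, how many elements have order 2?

φ(47) = 47 − 1 = 46 = 2 · 23.
Since (Z/47Z)^× is cyclic of order 46, the number of elements of order d is φ(d) when d | 46 and 0 otherwise.
2 | 46, and φ(2) = 2 − 1 = 1.

1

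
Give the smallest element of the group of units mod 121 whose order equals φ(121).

φ(121) = φ(11^2) = 11·(11−1) = 110 = 2 · 5 · 11.
g is a primitive root iff g^(110/q) ≢ 1 (mod 121) for each prime q ∈ {2, 5, 11}.
g = 2: 2^55 ≡ 120; 2^22 ≡ 81; 2^10 ≡ 56 — none is 1, so 2 is a primitive root.
So 2 is the smallest generator of (Z/121Z)^×.

2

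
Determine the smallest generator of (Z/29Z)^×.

2

φ(29) = 29 − 1 = 28 = 2^2 · 7.
g is a primitive root iff g^(28/q) ≢ 1 (mod 29) for each prime q ∈ {2, 7}.
g = 2: 2^14 ≡ 28; 2^4 ≡ 16 — none is 1, so 2 is a primitive root.
Hence the least primitive root of 29 is 2.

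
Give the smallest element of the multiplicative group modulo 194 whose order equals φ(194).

φ(194) = φ(2)·φ(97) = 1·96 = 96 = 2^5 · 3.
g is a primitive root iff g^(96/q) ≢ 1 (mod 194) for each prime q ∈ {2, 3}.
g = 2: gcd(2, 194) = 2 > 1, not a unit — skip.
g = 3: 3^48 ≡ 1 — hits 1, so not a primitive root.
g = 4: gcd(4, 194) = 2 > 1, not a unit — skip.
g = 5: 5^48 ≡ 193; 5^32 ≡ 35 — none is 1, so 5 is a primitive root.
The smallest primitive root modulo 194 is 5.

5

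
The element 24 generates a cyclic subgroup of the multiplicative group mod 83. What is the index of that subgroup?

1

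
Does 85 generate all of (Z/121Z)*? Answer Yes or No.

φ(121) = φ(11^2) = 11·(11−1) = 110 = 2 · 5 · 11.
An element g generates (Z/121Z)^× iff g^(110/q) ≢ 1 (mod 121) for each prime q ∈ {2, 5, 11}.
85^55 ≡ 120 (mod 121)  [q = 2: ≢ 1 ✓]
85^22 ≡ 9 (mod 121)  [q = 5: ≢ 1 ✓]
85^10 ≡ 111 (mod 121)  [q = 11: ≢ 1 ✓]
All checks pass, so 85 has order 110 and is a primitive root modulo 121.

Yes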